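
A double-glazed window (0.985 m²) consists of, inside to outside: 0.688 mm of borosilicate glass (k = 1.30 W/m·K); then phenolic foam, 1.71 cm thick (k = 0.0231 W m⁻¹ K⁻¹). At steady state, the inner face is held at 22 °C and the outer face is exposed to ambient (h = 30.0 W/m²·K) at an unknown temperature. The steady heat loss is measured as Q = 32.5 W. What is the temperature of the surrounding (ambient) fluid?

Series resistances:
  R_borosilicate glass = L/(kA) = 6.88×10^-4/(1.30·0.985) = 5.373×10^-4 K/W
  R_phenolic foam = L/(kA) = 0.0171/(0.0231·0.985) = 0.7515 K/W
  R_conv,out = 1/(hA) = 1/(30.0·0.985) = 0.03384 K/W
ΣR = 0.7859 K/W
ΔT = Q·ΣR = 32.5 × 0.7859 = 25.54 K
Heat flows outward, so T_out = T_in − ΔT = 22 − 25.54 = -3.54 °C

T_out = -3.54 °C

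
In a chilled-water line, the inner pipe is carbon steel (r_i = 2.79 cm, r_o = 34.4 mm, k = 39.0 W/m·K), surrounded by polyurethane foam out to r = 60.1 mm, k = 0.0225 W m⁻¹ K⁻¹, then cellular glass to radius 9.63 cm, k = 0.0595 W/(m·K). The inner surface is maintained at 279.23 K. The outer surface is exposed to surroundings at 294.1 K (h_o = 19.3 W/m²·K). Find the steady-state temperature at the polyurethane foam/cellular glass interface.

Resistance network (inner→outer):
  R'_carbon steel = ln(0.0344/0.0279)/(2πk) = 0.2094/(2π·39.0) = 8.547×10^-4 m·K/W
  R'_polyurethane foam = ln(0.0601/0.0344)/(2πk) = 0.5580/(2π·0.0225) = 3.947 m·K/W
  R'_cellular glass = ln(0.0963/0.0601)/(2πk) = 0.4715/(2π·0.0595) = 1.261 m·K/W
  R'_conv,out = 1/(2πr h) = 1/(2π·0.0963·19.3) = 0.08563 m·K/W
ΣR = 8.547×10^-4 + 3.947 + 1.261 + 0.08563 = 5.294 m·K/W
Q' = ΔT/ΣR = (279.23 K − 294.1 K)/5.294 = -2.809 W/m
From the inner boundary to the polyurethane foam/cellular glass interface, ΣR_partial = 3.948 m·K/W.
T_interface = T_in − Q'·ΣR_partial = 279.23 K − (-2.809)(3.948) = 290.3 K

T = 290.3 K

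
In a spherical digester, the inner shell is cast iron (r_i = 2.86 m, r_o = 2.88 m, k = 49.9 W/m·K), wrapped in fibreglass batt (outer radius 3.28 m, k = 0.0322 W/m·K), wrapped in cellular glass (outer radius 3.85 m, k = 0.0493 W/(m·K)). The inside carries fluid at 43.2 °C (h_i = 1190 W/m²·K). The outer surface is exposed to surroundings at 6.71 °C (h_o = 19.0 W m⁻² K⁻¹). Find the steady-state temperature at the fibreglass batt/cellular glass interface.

Resistance network (inner→outer):
  R_conv,in = 1/(4πr²h) = 1/(4π·2.86²·1190) = 8.175×10^-6 K/W
  R_cast iron = (1/2.86 − 1/2.88)/(4πk) = 0.002428/(4π·49.9) = 3.872×10^-6 K/W
  R_fibreglass batt = (1/2.88 − 1/3.28)/(4πk) = 0.04234/(4π·0.0322) = 0.1046 K/W
  R_cellular glass = (1/3.28 − 1/3.85)/(4πk) = 0.04514/(4π·0.0493) = 0.07286 K/W
  R_conv,out = 1/(4πr²h) = 1/(4π·3.85²·19.0) = 2.826×10^-4 K/W
ΣR = 8.175×10^-6 + 3.872×10^-6 + 0.1046 + 0.07286 + 2.826×10^-4 = 0.1778 K/W
Q = ΔT/ΣR = (43.2 °C − 6.71 °C)/0.1778 = 205.2 W
From the inner boundary to the fibreglass batt/cellular glass interface, ΣR_partial = 0.1046 K/W.
T_interface = T_in − Q·ΣR_partial = 43.2 °C − (205.2)(0.1046) = 21.7 °C

T = 21.7 °C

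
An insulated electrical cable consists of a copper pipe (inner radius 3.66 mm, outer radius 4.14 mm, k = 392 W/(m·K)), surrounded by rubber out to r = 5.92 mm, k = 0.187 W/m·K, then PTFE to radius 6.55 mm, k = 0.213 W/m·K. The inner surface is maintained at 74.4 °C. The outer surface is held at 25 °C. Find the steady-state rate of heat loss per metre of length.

Q' = 130 W/m

Treat each layer as a resistance in series:
  R'_copper = ln(0.00414/0.00366)/(2πk) = 0.1232/(2π·392) = 5.003×10^-5 m·K/W
  R'_rubber = ln(0.00592/0.00414)/(2πk) = 0.3576/(2π·0.187) = 0.3044 m·K/W
  R'_PTFE = ln(0.00655/0.00592)/(2πk) = 0.1011/(2π·0.213) = 0.07556 m·K/W
ΣR = 5.003×10^-5 + 0.3044 + 0.07556 = 0.3800 m·K/W
Q' = ΔT/ΣR = (74.4 °C − 25 °C)/0.3800 = 130 W/m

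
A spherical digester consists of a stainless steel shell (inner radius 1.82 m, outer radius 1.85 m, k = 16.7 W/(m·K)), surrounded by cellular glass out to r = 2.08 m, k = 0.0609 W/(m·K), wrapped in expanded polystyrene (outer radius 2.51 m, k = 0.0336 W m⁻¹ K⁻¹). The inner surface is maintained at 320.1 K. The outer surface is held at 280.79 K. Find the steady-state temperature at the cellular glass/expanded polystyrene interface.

T = 308.9 K

Resistance network (inner→outer):
  R_stainless steel = (1/1.82 − 1/1.85)/(4πk) = 0.008910/(4π·16.7) = 4.246×10^-5 K/W
  R_cellular glass = (1/1.85 − 1/2.08)/(4πk) = 0.05977/(4π·0.0609) = 0.07810 K/W
  R_expanded polystyrene = (1/2.08 − 1/2.51)/(4πk) = 0.08236/(4π·0.0336) = 0.1951 K/W
ΣR = 4.246×10^-5 + 0.07810 + 0.1951 = 0.2732 K/W
Q = ΔT/ΣR = (320.1 K − 280.79 K)/0.2732 = 143.9 W
From the inner boundary to the cellular glass/expanded polystyrene interface, ΣR_partial = 0.07814 K/W.
T_interface = T_in − Q·ΣR_partial = 320.1 K − (143.9)(0.07814) = 308.9 K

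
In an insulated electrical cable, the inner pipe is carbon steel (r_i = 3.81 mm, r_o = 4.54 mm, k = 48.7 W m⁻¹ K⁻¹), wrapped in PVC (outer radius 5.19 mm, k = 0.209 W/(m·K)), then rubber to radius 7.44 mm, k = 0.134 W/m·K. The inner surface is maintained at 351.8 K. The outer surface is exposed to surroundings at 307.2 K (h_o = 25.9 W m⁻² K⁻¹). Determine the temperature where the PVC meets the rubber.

T = 348.4 K

Treat each layer as a resistance in series:
  R'_carbon steel = ln(0.00454/0.00381)/(2πk) = 0.1753/(2π·48.7) = 5.729×10^-4 m·K/W
  R'_PVC = ln(0.00519/0.00454)/(2πk) = 0.1338/(2π·0.209) = 0.1019 m·K/W
  R'_rubber = ln(0.00744/0.00519)/(2πk) = 0.3601/(2π·0.134) = 0.4277 m·K/W
  R'_conv,out = 1/(2πr h) = 1/(2π·0.00744·25.9) = 0.8259 m·K/W
ΣR = 5.729×10^-4 + 0.1019 + 0.4277 + 0.8259 = 1.356 m·K/W
Q' = ΔT/ΣR = (351.8 K − 307.2 K)/1.356 = 32.89 W/m
From the inner boundary to the PVC/rubber interface, ΣR_partial = 0.1025 m·K/W.
T_interface = T_in − Q'·ΣR_partial = 351.8 K − (32.89)(0.1025) = 348.4 K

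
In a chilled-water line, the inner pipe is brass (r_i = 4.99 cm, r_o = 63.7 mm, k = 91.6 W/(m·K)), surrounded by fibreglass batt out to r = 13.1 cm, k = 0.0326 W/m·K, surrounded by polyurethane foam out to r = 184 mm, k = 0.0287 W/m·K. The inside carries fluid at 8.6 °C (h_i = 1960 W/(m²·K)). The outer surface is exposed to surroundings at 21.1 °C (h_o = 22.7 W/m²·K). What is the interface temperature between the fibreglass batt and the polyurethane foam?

Resistance network (inner→outer):
  R'_conv,in = 1/(2πr h) = 1/(2π·0.0499·1960) = 0.001627 m·K/W
  R'_brass = ln(0.0637/0.0499)/(2πk) = 0.2442/(2π·91.6) = 4.242×10^-4 m·K/W
  R'_fibreglass batt = ln(0.131/0.0637)/(2πk) = 0.7210/(2π·0.0326) = 3.520 m·K/W
  R'_polyurethane foam = ln(0.184/0.131)/(2πk) = 0.3397/(2π·0.0287) = 1.884 m·K/W
  R'_conv,out = 1/(2πr h) = 1/(2π·0.184·22.7) = 0.03810 m·K/W
ΣR = 0.001627 + 4.242×10^-4 + 3.520 + 1.884 + 0.03810 = 5.444 m·K/W
Q' = ΔT/ΣR = (8.6 °C − 21.1 °C)/5.444 = -2.296 W/m
From the inner boundary to the fibreglass batt/polyurethane foam interface, ΣR_partial = 3.522 m·K/W.
T_interface = T_in − Q'·ΣR_partial = 8.6 °C − (-2.296)(3.522) = 16.7 °C

T = 16.7 °C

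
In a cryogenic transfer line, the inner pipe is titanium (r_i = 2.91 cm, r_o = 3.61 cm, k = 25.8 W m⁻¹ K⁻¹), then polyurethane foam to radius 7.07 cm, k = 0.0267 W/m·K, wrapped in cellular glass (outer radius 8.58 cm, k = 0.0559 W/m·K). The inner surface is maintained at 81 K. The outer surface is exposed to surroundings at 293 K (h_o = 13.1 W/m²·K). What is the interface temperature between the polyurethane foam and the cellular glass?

Treat each layer as a resistance in series:
  R'_titanium = ln(0.0361/0.0291)/(2πk) = 0.2156/(2π·25.8) = 0.001330 m·K/W
  R'_polyurethane foam = ln(0.0707/0.0361)/(2πk) = 0.6722/(2π·0.0267) = 4.007 m·K/W
  R'_cellular glass = ln(0.0858/0.0707)/(2πk) = 0.1936/(2π·0.0559) = 0.5511 m·K/W
  R'_conv,out = 1/(2πr h) = 1/(2π·0.0858·13.1) = 0.1416 m·K/W
ΣR = 0.001330 + 4.007 + 0.5511 + 0.1416 = 4.701 m·K/W
Q' = ΔT/ΣR = (81 K − 293 K)/4.701 = -45.10 W/m
From the inner boundary to the polyurethane foam/cellular glass interface, ΣR_partial = 4.008 m·K/W.
T_interface = T_in − Q'·ΣR_partial = 81 K − (-45.10)(4.008) = 261.8 K

T = 261.8 K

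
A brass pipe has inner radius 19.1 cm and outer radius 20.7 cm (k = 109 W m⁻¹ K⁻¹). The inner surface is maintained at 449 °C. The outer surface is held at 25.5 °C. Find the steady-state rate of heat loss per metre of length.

Q' = 2πk·ΔT/ln(r₂/r₁) = 2π × 109 × 423.5 / ln(0.207/0.191) = 3.61×10^6 W/m

Q' = 3610 kW/m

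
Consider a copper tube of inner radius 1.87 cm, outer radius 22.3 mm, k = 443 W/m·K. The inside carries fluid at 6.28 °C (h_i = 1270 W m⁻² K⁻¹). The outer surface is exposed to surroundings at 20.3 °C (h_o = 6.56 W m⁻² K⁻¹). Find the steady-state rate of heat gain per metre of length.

Q' = 12.8 W/m

Series thermal resistances, inner to outer:
  R'_conv,in = 1/(2πr h) = 1/(2π·0.0187·1270) = 0.006702 m·K/W
  R'_copper = ln(0.0223/0.0187)/(2πk) = 0.1761/(2π·443) = 6.325×10^-5 m·K/W
  R'_conv,out = 1/(2πr h) = 1/(2π·0.0223·6.56) = 1.088 m·K/W
ΣR = 0.006702 + 6.325×10^-5 + 1.088 = 1.095 m·K/W
Q' = ΔT/ΣR = (6.28 °C − 20.3 °C)/1.095 = -12.8 W/m
(Negative Q' ⇒ heat flows inward; heat gain = 12.8 W/m.)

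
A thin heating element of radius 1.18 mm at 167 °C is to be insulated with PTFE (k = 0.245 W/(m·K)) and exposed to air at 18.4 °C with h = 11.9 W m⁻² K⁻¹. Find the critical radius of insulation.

r_cr = 2.06 cm

For a cylinder, r_cr = k_ins/h = 0.245/11.9 = 0.0206 m = 2.06 cm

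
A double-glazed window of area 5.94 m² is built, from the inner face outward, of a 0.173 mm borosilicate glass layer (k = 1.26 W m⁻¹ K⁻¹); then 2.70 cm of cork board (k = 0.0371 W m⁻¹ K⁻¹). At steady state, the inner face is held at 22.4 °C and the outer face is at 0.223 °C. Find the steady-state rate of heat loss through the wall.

Resistance network (inner→outer):
  R_borosilicate glass = L/(kA) = 1.73×10^-4/(1.26·5.94) = 2.311×10^-5 K/W
  R_cork board = L/(kA) = 0.0270/(0.0371·5.94) = 0.1225 K/W
ΣR = 2.311×10^-5 + 0.1225 = 0.1225 K/W
Q = ΔT/ΣR = (22.4 °C − 0.223 °C)/0.1225 = 181 W

Q = 181 W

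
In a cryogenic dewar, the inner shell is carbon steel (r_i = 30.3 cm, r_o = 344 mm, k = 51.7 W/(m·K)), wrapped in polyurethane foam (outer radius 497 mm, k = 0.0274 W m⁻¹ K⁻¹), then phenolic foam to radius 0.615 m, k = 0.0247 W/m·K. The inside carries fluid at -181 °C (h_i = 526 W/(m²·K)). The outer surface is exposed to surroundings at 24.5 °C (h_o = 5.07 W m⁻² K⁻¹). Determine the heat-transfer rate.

Treat each layer as a resistance in series:
  R_conv,in = 1/(4πr²h) = 1/(4π·0.303²·526) = 0.001648 K/W
  R_carbon steel = (1/0.303 − 1/0.344)/(4πk) = 0.3934/(4π·51.7) = 6.055×10^-4 K/W
  R_polyurethane foam = (1/0.344 − 1/0.497)/(4πk) = 0.8949/(4π·0.0274) = 2.599 K/W
  R_phenolic foam = (1/0.497 − 1/0.615)/(4πk) = 0.3861/(4π·0.0247) = 1.244 K/W
  R_conv,out = 1/(4πr²h) = 1/(4π·0.615²·5.07) = 0.04150 K/W
ΣR = 0.001648 + 6.055×10^-4 + 2.599 + 1.244 + 0.04150 = 3.887 K/W
Q = ΔT/ΣR = (-181 °C − 24.5 °C)/3.887 = -52.9 W
(Negative Q ⇒ heat flows inward; heat gain = 52.9 W.)

Q = 52.9 W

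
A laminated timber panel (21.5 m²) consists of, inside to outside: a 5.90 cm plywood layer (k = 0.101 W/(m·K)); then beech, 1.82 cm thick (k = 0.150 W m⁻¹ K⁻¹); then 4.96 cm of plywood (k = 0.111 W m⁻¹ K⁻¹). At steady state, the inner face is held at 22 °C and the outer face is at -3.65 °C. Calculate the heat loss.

Q = 479 W

Series thermal resistances, inner to outer:
  R_plywood = L/(kA) = 0.0590/(0.101·21.5) = 0.02717 K/W
  R_beech = L/(kA) = 0.0182/(0.150·21.5) = 0.005643 K/W
  R_plywood = L/(kA) = 0.0496/(0.111·21.5) = 0.02078 K/W
ΣR = 0.02717 + 0.005643 + 0.02078 = 0.05359 K/W
Q = ΔT/ΣR = (22 °C − -3.65 °C)/0.05359 = 479 W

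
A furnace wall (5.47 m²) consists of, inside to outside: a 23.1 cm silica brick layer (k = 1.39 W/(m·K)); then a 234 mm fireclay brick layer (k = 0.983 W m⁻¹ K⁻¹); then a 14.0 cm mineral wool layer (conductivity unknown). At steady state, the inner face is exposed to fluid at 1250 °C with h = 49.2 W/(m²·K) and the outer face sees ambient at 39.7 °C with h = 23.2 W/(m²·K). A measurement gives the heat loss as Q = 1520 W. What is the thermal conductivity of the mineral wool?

ΣR = ΔT/Q = |1250 − 39.7|/1520 = 0.7963 K/W
Known resistances:
  R_conv,in = 1/(hA) = 1/(49.2·5.47) = 0.003716 K/W
  R_silica brick = L/(kA) = 0.231/(1.39·5.47) = 0.03038 K/W
  R_fireclay brick = L/(kA) = 0.234/(0.983·5.47) = 0.04352 K/W
  R_conv,out = 1/(hA) = 1/(23.2·5.47) = 0.007880 K/W
R_mineral wool = ΣR − ΣR_known = 0.7963 − 0.08550 = 0.7108 K/W
L/(kA) = 0.7108 ⇒ k = 0.140/(0.7108·5.47) = 0.0360 W/m·K

k = 0.0360 W/m·K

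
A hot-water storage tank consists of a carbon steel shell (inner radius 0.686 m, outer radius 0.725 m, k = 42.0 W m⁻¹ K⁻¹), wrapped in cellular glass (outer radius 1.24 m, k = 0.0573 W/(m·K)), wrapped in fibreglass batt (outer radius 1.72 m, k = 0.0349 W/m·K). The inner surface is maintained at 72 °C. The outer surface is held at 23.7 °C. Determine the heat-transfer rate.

Resistance network (inner→outer):
  R_carbon steel = (1/0.686 − 1/0.725)/(4πk) = 0.07842/(4π·42.0) = 1.486×10^-4 K/W
  R_cellular glass = (1/0.725 − 1/1.24)/(4πk) = 0.5729/(4π·0.0573) = 0.7956 K/W
  R_fibreglass batt = (1/1.24 − 1/1.72)/(4πk) = 0.2251/(4π·0.0349) = 0.5132 K/W
ΣR = 1.486×10^-4 + 0.7956 + 0.5132 = 1.309 K/W
Q = ΔT/ΣR = (72 °C − 23.7 °C)/1.309 = 36.9 W

Q = 36.9 W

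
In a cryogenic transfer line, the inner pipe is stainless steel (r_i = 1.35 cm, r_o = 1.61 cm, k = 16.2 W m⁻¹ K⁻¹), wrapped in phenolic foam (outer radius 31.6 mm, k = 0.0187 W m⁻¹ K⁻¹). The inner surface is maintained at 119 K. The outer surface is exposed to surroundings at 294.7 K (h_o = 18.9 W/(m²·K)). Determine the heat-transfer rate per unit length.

Treat each layer as a resistance in series:
  R'_stainless steel = ln(0.0161/0.0135)/(2πk) = 0.1761/(2π·16.2) = 0.001730 m·K/W
  R'_phenolic foam = ln(0.0316/0.0161)/(2πk) = 0.6743/(2π·0.0187) = 5.739 m·K/W
  R'_conv,out = 1/(2πr h) = 1/(2π·0.0316·18.9) = 0.2665 m·K/W
ΣR = 0.001730 + 5.739 + 0.2665 = 6.007 m·K/W
Q' = ΔT/ΣR = (119 K − 294.7 K)/6.007 = -29.2 W/m
(Negative Q' ⇒ heat flows inward; heat gain = 29.2 W/m.)

Q' = 29.2 W/m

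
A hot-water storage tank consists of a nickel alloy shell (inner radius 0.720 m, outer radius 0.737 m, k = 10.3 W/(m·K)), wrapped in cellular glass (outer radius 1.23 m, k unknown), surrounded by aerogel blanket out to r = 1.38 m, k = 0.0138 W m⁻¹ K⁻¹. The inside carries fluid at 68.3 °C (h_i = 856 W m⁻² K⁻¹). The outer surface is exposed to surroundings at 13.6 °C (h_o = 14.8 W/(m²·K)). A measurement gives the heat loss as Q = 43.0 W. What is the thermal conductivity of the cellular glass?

k = 0.0570 W/m·K

ΣR = ΔT/Q = |68.3 − 13.6|/43.0 = 1.272 K/W
Known resistances:
  R_conv,in = 1/(4πr²h) = 1/(4π·0.720²·856) = 1.793×10^-4 K/W
  R_nickel alloy = (1/0.720 − 1/0.737)/(4πk) = 0.03204/(4π·10.3) = 2.475×10^-4 K/W
  R_aerogel blanket = (1/1.23 − 1/1.38)/(4πk) = 0.08837/(4π·0.0138) = 0.5096 K/W
  R_conv,out = 1/(4πr²h) = 1/(4π·1.38²·14.8) = 0.002823 K/W
R_cellular glass = ΣR − ΣR_known = 1.272 − 0.5128 = 0.7592 K/W
(1/r₁−1/r₂)/(4πk) = 0.7592 ⇒ k = 0.5438/(4π·0.7592) = 0.0570 W/m·K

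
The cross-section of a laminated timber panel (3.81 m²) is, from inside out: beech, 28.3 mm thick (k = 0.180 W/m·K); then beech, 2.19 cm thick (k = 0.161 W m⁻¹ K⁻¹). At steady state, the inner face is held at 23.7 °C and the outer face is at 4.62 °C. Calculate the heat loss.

Resistance network (inner→outer):
  R_beech = L/(kA) = 0.0283/(0.180·3.81) = 0.04127 K/W
  R_beech = L/(kA) = 0.0219/(0.161·3.81) = 0.03570 K/W
ΣR = 0.04127 + 0.03570 = 0.07697 K/W
Q = ΔT/ΣR = (23.7 °C − 4.62 °C)/0.07697 = 248 W

Q = 248 W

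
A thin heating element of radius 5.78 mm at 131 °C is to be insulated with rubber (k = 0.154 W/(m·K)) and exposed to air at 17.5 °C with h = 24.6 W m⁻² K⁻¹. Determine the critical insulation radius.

For a cylinder, r_cr = k_ins/h = 0.154/24.6 = 0.00626 m = 0.626 cm

r_cr = 0.626 cm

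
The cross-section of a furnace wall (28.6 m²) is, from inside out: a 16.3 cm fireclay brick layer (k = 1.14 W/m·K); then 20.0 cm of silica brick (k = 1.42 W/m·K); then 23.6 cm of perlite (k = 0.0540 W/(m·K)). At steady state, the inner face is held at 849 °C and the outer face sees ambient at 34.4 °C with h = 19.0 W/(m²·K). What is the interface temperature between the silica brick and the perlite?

Series thermal resistances, inner to outer:
  R_fireclay brick = L/(kA) = 0.163/(1.14·28.6) = 0.004999 K/W
  R_silica brick = L/(kA) = 0.200/(1.42·28.6) = 0.004925 K/W
  R_perlite = L/(kA) = 0.236/(0.0540·28.6) = 0.1528 K/W
  R_conv,out = 1/(hA) = 1/(19.0·28.6) = 0.001840 K/W
ΣR = 0.004999 + 0.004925 + 0.1528 + 0.001840 = 0.1646 K/W
Q = ΔT/ΣR = (849 °C − 34.4 °C)/0.1646 = 4949 W
From the inner boundary to the silica brick/perlite interface, ΣR_partial = 0.009924 K/W.
T_interface = T_in − Q·ΣR_partial = 849 °C − (4949)(0.009924) = 800 °C

T = 800 °C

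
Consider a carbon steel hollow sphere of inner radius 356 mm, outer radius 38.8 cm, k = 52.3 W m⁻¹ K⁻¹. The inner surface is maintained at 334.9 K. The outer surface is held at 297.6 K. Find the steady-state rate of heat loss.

Q = 106 kW

Q = 4πk·ΔT/(1/r₁ − 1/r₂) = 4π × 52.3 × 37.3 / (1/0.356 − 1/0.388) = 1.06×10^5 W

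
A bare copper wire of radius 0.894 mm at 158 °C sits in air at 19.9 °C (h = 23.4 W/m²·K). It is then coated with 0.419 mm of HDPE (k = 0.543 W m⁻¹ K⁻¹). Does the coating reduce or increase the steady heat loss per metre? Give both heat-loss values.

increases: 18.2 → 26.1 W/m

Critical radius for a cylinder: r_cr = k/h = 0.0232 m = 2.32 cm.
Outer radius after coating: r₂ = 8.94×10^-4 + 4.19×10^-4 = 0.001313 m.
Since r₁ < r_cr and r₂ ≤ r_cr, the coating moves toward the maximum at r_cr — heat loss rises.
Bare: R = 1/(2πr₁h) = 7.608 m·K/W; Q = 138.1/7.608 = 18.2 W/m.
Coated: R = R_cond + R_conv = 5.293 m·K/W; Q = 138.1/5.293 = 26.1 W/m.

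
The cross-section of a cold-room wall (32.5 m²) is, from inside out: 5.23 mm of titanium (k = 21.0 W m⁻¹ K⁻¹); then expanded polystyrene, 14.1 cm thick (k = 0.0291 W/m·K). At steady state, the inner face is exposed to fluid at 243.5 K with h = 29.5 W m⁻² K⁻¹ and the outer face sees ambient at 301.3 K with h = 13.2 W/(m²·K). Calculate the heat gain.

Resistance network (inner→outer):
  R_conv,in = 1/(hA) = 1/(29.5·32.5) = 0.001043 K/W
  R_titanium = L/(kA) = 0.00523/(21.0·32.5) = 7.663×10^-6 K/W
  R_expanded polystyrene = L/(kA) = 0.141/(0.0291·32.5) = 0.1491 K/W
  R_conv,out = 1/(hA) = 1/(13.2·32.5) = 0.002331 K/W
ΣR = 0.001043 + 7.663×10^-6 + 0.1491 + 0.002331 = 0.1525 K/W
Q = ΔT/ΣR = (243.5 K − 301.3 K)/0.1525 = -379 W
(Negative Q ⇒ heat flows inward; heat gain = 379 W.)

Q = 379 W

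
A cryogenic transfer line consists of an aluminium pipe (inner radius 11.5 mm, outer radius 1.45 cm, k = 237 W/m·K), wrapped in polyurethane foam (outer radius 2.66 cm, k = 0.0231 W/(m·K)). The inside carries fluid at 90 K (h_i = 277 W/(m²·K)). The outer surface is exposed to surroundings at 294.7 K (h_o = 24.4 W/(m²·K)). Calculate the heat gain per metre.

Q' = 45.7 W/m

Series thermal resistances, inner to outer:
  R'_conv,in = 1/(2πr h) = 1/(2π·0.0115·277) = 0.04996 m·K/W
  R'_aluminium = ln(0.0145/0.0115)/(2πk) = 0.2318/(2π·237) = 1.557×10^-4 m·K/W
  R'_polyurethane foam = ln(0.0266/0.0145)/(2πk) = 0.6068/(2π·0.0231) = 4.180 m·K/W
  R'_conv,out = 1/(2πr h) = 1/(2π·0.0266·24.4) = 0.2452 m·K/W
ΣR = 0.04996 + 1.557×10^-4 + 4.180 + 0.2452 = 4.475 m·K/W
Q' = ΔT/ΣR = (90 K − 294.7 K)/4.475 = -45.7 W/m
(Negative Q' ⇒ heat flows inward; heat gain = 45.7 W/m.)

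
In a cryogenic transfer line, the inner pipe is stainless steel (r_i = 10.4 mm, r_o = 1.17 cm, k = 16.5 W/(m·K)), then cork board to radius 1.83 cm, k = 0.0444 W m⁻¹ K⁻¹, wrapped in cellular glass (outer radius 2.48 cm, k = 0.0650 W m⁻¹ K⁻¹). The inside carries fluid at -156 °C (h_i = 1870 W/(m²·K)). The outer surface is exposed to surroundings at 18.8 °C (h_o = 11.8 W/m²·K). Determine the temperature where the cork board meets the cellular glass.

Resistance network (inner→outer):
  R'_conv,in = 1/(2πr h) = 1/(2π·0.0104·1870) = 0.008184 m·K/W
  R'_stainless steel = ln(0.0117/0.0104)/(2πk) = 0.1178/(2π·16.5) = 0.001136 m·K/W
  R'_cork board = ln(0.0183/0.0117)/(2πk) = 0.4473/(2π·0.0444) = 1.603 m·K/W
  R'_cellular glass = ln(0.0248/0.0183)/(2πk) = 0.3039/(2π·0.0650) = 0.7442 m·K/W
  R'_conv,out = 1/(2πr h) = 1/(2π·0.0248·11.8) = 0.5439 m·K/W
ΣR = 0.008184 + 0.001136 + 1.603 + 0.7442 + 0.5439 = 2.900 m·K/W
Q' = ΔT/ΣR = (-156 °C − 18.8 °C)/2.900 = -60.28 W/m
From the inner boundary to the cork board/cellular glass interface, ΣR_partial = 1.612 m·K/W.
T_interface = T_in − Q'·ΣR_partial = -156 °C − (-60.28)(1.612) = -58.8 °C

T = -58.8 °C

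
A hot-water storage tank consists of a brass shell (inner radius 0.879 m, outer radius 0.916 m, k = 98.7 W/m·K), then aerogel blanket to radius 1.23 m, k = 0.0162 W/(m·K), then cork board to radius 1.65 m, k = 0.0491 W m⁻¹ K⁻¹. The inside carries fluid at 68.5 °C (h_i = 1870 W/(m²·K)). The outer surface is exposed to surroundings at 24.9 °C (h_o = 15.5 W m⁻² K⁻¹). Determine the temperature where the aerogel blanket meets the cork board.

T = 33.5 °C

Series thermal resistances, inner to outer:
  R_conv,in = 1/(4πr²h) = 1/(4π·0.879²·1870) = 5.508×10^-5 K/W
  R_brass = (1/0.879 − 1/0.916)/(4πk) = 0.04595/(4π·98.7) = 3.705×10^-5 K/W
  R_aerogel blanket = (1/0.916 − 1/1.23)/(4πk) = 0.2787/(4π·0.0162) = 1.369 K/W
  R_cork board = (1/1.23 − 1/1.65)/(4πk) = 0.2069/(4π·0.0491) = 0.3354 K/W
  R_conv,out = 1/(4πr²h) = 1/(4π·1.65²·15.5) = 0.001886 K/W
ΣR = 5.508×10^-5 + 3.705×10^-5 + 1.369 + 0.3354 + 0.001886 = 1.706 K/W
Q = ΔT/ΣR = (68.5 °C − 24.9 °C)/1.706 = 25.56 W
From the inner boundary to the aerogel blanket/cork board interface, ΣR_partial = 1.369 K/W.
T_interface = T_in − Q·ΣR_partial = 68.5 °C − (25.56)(1.369) = 33.5 °C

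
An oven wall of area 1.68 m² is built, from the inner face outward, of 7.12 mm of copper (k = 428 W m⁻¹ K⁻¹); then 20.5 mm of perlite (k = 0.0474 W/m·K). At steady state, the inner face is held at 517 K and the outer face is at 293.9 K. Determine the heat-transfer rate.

Q = 867 W

Resistance network (inner→outer):
  R_copper = L/(kA) = 0.00712/(428·1.68) = 9.902×10^-6 K/W
  R_perlite = L/(kA) = 0.0205/(0.0474·1.68) = 0.2574 K/W
ΣR = 9.902×10^-6 + 0.2574 = 0.2574 K/W
Q = ΔT/ΣR = (517 K − 293.9 K)/0.2574 = 867 W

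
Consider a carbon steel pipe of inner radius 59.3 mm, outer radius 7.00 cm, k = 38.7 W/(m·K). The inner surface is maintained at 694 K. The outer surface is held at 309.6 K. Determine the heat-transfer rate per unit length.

Q' = 5.63×10^5 W/m

Q' = 2πk·ΔT/ln(r₂/r₁) = 2π × 38.7 × 384.4 / ln(0.0700/0.0593) = 5.63×10^5 W/m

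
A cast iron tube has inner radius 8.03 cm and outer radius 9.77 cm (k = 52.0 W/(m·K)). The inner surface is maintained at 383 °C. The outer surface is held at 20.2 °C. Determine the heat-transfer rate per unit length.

Q' = 604 kW/m

Q' = 2πk·ΔT/ln(r₂/r₁) = 2π × 52.0 × 362.8 / ln(0.0977/0.0803) = 6.04×10^5 W/m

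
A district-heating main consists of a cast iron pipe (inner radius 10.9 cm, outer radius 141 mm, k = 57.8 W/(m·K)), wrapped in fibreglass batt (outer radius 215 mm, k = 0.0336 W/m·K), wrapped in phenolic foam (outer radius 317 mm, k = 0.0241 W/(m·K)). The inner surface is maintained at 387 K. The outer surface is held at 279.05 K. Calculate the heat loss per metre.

Q' = 23.7 W/m

Resistance network (inner→outer):
  R'_cast iron = ln(0.141/0.109)/(2πk) = 0.2574/(2π·57.8) = 7.088×10^-4 m·K/W
  R'_fibreglass batt = ln(0.215/0.141)/(2πk) = 0.4219/(2π·0.0336) = 1.998 m·K/W
  R'_phenolic foam = ln(0.317/0.215)/(2πk) = 0.3883/(2π·0.0241) = 2.564 m·K/W
ΣR = 7.088×10^-4 + 1.998 + 2.564 = 4.563 m·K/W
Q' = ΔT/ΣR = (387 K − 279.05 K)/4.563 = 23.7 W/m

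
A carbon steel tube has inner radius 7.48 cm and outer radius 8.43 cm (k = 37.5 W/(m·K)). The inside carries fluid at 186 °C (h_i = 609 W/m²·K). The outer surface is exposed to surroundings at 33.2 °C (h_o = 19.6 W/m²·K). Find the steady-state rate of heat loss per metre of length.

Q' = 1520 W/m

Resistance network (inner→outer):
  R'_conv,in = 1/(2πr h) = 1/(2π·0.0748·609) = 0.003494 m·K/W
  R'_carbon steel = ln(0.0843/0.0748)/(2πk) = 0.1196/(2π·37.5) = 5.074×10^-4 m·K/W
  R'_conv,out = 1/(2πr h) = 1/(2π·0.0843·19.6) = 0.09632 m·K/W
ΣR = 0.003494 + 5.074×10^-4 + 0.09632 = 0.1003 m·K/W
Q' = ΔT/ΣR = (186 °C − 33.2 °C)/0.1003 = 1520 W/m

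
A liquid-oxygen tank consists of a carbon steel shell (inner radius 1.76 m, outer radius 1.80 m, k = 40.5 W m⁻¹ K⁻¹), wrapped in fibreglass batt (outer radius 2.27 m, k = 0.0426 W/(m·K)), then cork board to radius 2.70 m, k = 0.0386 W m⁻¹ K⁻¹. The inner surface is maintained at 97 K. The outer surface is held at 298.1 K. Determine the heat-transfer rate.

Q = 559 W

Treat each layer as a resistance in series:
  R_carbon steel = (1/1.76 − 1/1.80)/(4πk) = 0.01263/(4π·40.5) = 2.481×10^-5 K/W
  R_fibreglass batt = (1/1.80 − 1/2.27)/(4πk) = 0.1150/(4π·0.0426) = 0.2149 K/W
  R_cork board = (1/2.27 − 1/2.70)/(4πk) = 0.07016/(4π·0.0386) = 0.1446 K/W
ΣR = 2.481×10^-5 + 0.2149 + 0.1446 = 0.3595 K/W
Q = ΔT/ΣR = (97 K − 298.1 K)/0.3595 = -559 W
(Negative Q ⇒ heat flows inward; heat gain = 559 W.)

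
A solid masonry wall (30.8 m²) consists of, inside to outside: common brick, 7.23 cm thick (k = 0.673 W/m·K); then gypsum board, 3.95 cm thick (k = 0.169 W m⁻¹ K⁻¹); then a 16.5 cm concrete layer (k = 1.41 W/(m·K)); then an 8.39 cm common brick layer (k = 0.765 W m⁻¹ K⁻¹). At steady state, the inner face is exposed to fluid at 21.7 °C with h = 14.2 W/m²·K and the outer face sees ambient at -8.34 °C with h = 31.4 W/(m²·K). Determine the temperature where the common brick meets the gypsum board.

Treat each layer as a resistance in series:
  R_conv,in = 1/(hA) = 1/(14.2·30.8) = 0.002286 K/W
  R_common brick = L/(kA) = 0.0723/(0.673·30.8) = 0.003488 K/W
  R_gypsum board = L/(kA) = 0.0395/(0.169·30.8) = 0.007589 K/W
  R_concrete = L/(kA) = 0.165/(1.41·30.8) = 0.003799 K/W
  R_common brick = L/(kA) = 0.0839/(0.765·30.8) = 0.003561 K/W
  R_conv,out = 1/(hA) = 1/(31.4·30.8) = 0.001034 K/W
ΣR = 0.002286 + 0.003488 + 0.007589 + 0.003799 + 0.003561 + 0.001034 = 0.02176 K/W
Q = ΔT/ΣR = (21.7 °C − -8.34 °C)/0.02176 = 1381 W
From the inner boundary to the common brick/gypsum board interface, ΣR_partial = 0.005774 K/W.
T_interface = T_in − Q·ΣR_partial = 21.7 °C − (1381)(0.005774) = 13.7 °C

T = 13.7 °C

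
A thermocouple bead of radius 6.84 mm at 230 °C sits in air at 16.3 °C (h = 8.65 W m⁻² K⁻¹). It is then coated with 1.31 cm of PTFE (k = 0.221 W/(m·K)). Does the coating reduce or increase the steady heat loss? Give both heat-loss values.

increases: 1.09 → 3.70 W

Critical radius for a sphere: r_cr = 2k/h = 0.0511 m = 5.11 cm.
Outer radius after coating: r₂ = 0.00684 + 0.0131 = 0.01994 m.
Since r₁ < r_cr and r₂ ≤ r_cr, the coating moves toward the maximum at r_cr — heat loss rises.
Bare: R = 1/(4πr₁²h) = 196.6 K/W; Q = 213.7/196.6 = 1.09 W.
Coated: R = R_cond + R_conv = 57.72 K/W; Q = 213.7/57.72 = 3.70 W.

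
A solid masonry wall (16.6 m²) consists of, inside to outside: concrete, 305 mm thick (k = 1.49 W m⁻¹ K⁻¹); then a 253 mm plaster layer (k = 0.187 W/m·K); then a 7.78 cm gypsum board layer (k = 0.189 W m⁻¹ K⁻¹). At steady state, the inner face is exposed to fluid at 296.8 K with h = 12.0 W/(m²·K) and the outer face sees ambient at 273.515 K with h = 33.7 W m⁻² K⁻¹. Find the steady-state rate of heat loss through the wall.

Q = 186 W

Resistance network (inner→outer):
  R_conv,in = 1/(hA) = 1/(12.0·16.6) = 0.005020 K/W
  R_concrete = L/(kA) = 0.305/(1.49·16.6) = 0.01233 K/W
  R_plaster = L/(kA) = 0.253/(0.187·16.6) = 0.08150 K/W
  R_gypsum board = L/(kA) = 0.0778/(0.189·16.6) = 0.02480 K/W
  R_conv,out = 1/(hA) = 1/(33.7·16.6) = 0.001788 K/W
ΣR = 0.005020 + 0.01233 + 0.08150 + 0.02480 + 0.001788 = 0.1254 K/W
Q = ΔT/ΣR = (296.8 K − 273.515 K)/0.1254 = 186 W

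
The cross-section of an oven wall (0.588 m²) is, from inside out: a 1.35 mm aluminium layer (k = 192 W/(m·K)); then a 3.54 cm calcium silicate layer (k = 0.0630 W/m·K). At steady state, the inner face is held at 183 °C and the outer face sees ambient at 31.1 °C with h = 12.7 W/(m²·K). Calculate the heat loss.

Series thermal resistances, inner to outer:
  R_aluminium = L/(kA) = 0.00135/(192·0.588) = 1.196×10^-5 K/W
  R_calcium silicate = L/(kA) = 0.0354/(0.0630·0.588) = 0.9556 K/W
  R_conv,out = 1/(hA) = 1/(12.7·0.588) = 0.1339 K/W
ΣR = 1.196×10^-5 + 0.9556 + 0.1339 = 1.090 K/W
Q = ΔT/ΣR = (183 °C − 31.1 °C)/1.090 = 139 W

Q = 139 W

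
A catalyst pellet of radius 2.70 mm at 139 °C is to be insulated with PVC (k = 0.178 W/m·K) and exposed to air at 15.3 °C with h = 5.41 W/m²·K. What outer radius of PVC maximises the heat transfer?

r_cr = 6.58 cm

For a sphere, r_cr = 2k_ins/h = 2·0.178/5.41 = 0.0658 m = 6.58 cm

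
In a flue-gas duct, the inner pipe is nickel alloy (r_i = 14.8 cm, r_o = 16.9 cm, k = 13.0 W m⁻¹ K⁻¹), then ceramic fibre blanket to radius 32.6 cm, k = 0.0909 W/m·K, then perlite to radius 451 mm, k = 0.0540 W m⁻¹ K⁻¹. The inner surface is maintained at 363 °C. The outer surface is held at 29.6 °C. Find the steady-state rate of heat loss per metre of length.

Q' = 158 W/m

Treat each layer as a resistance in series:
  R'_nickel alloy = ln(0.169/0.148)/(2πk) = 0.1327/(2π·13.0) = 0.001624 m·K/W
  R'_ceramic fibre blanket = ln(0.326/0.169)/(2πk) = 0.6570/(2π·0.0909) = 1.150 m·K/W
  R'_perlite = ln(0.451/0.326)/(2πk) = 0.3246/(2π·0.0540) = 0.9566 m·K/W
ΣR = 0.001624 + 1.150 + 0.9566 = 2.108 m·K/W
Q' = ΔT/ΣR = (363 °C − 29.6 °C)/2.108 = 158 W/m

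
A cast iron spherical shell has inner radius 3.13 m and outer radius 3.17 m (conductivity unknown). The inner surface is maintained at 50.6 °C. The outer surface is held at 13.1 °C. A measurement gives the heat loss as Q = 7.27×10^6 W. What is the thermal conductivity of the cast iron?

k = 62.2 W/m·K

ΣR = ΔT/Q = |50.6 − 13.1|/7.27×10^6 = 5.158×10^-6 K/W
(1/r₁−1/r₂)/(4πk) = 5.158×10^-6 ⇒ k = 0.004031/(4π·5.158×10^-6) = 62.2 W/m·K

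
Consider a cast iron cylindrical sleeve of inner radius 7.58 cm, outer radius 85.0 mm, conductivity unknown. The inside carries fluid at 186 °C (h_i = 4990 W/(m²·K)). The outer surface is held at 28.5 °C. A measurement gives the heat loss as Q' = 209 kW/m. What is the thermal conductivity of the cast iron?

k = 54.8 W/m·K

ΣR = ΔT/Q' = |186 − 28.5|/2.09×10^5 = 7.536×10^-4 m·K/W
Known resistances:
  R'_conv,in = 1/(2πr h) = 1/(2π·0.0758·4990) = 4.208×10^-4 m·K/W
R_cast iron = ΣR − ΣR_known = 7.536×10^-4 − 4.208×10^-4 = 3.328×10^-4 m·K/W
ln(r₂/r₁)/(2πk) = 3.328×10^-4 ⇒ k = 0.1146/(2π·3.328×10^-4) = 54.8 W/m·K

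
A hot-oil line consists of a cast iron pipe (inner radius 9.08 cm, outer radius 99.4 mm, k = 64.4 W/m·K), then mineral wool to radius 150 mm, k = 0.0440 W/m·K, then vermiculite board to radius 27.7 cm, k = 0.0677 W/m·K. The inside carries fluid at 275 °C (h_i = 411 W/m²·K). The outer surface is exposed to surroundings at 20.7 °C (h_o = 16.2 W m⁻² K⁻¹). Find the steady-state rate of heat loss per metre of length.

Q' = 85.6 W/m

Resistance network (inner→outer):
  R'_conv,in = 1/(2πr h) = 1/(2π·0.0908·411) = 0.004265 m·K/W
  R'_cast iron = ln(0.0994/0.0908)/(2πk) = 0.09049/(2π·64.4) = 2.236×10^-4 m·K/W
  R'_mineral wool = ln(0.150/0.0994)/(2πk) = 0.4115/(2π·0.0440) = 1.488 m·K/W
  R'_vermiculite board = ln(0.277/0.150)/(2πk) = 0.6134/(2π·0.0677) = 1.442 m·K/W
  R'_conv,out = 1/(2πr h) = 1/(2π·0.277·16.2) = 0.03547 m·K/W
ΣR = 0.004265 + 2.236×10^-4 + 1.488 + 1.442 + 0.03547 = 2.970 m·K/W
Q' = ΔT/ΣR = (275 °C − 20.7 °C)/2.970 = 85.6 W/m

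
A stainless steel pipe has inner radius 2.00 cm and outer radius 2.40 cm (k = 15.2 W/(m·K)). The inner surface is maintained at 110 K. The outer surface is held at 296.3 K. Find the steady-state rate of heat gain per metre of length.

Q' = 97.6 kW/m

Q' = 2πk·ΔT/ln(r₂/r₁) = 2π × 15.2 × 186.3 / ln(0.0240/0.0200) = 97600 W/m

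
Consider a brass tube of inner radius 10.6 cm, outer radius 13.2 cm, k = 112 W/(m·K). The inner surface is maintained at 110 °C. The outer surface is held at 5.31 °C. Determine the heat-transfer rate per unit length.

Q' = 2πk·ΔT/ln(r₂/r₁) = 2π × 112 × 104.69 / ln(0.132/0.106) = 3.36×10^5 W/m

Q' = 3.36×10^5 W/m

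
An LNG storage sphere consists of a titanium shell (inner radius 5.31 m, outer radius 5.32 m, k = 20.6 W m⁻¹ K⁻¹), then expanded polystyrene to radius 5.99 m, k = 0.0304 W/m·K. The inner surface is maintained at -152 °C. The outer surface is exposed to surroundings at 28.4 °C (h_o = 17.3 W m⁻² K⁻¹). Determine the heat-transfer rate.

Treat each layer as a resistance in series:
  R_titanium = (1/5.31 − 1/5.32)/(4πk) = 3.540×10^-4/(4π·20.6) = 1.367×10^-6 K/W
  R_expanded polystyrene = (1/5.32 − 1/5.99)/(4πk) = 0.02103/(4π·0.0304) = 0.05504 K/W
  R_conv,out = 1/(4πr²h) = 1/(4π·5.99²·17.3) = 1.282×10^-4 K/W
ΣR = 1.367×10^-6 + 0.05504 + 1.282×10^-4 = 0.05517 K/W
Q = ΔT/ΣR = (-152 °C − 28.4 °C)/0.05517 = -3270 W
(Negative Q ⇒ heat flows inward; heat gain = 3270 W.)

Q = 3.27 kW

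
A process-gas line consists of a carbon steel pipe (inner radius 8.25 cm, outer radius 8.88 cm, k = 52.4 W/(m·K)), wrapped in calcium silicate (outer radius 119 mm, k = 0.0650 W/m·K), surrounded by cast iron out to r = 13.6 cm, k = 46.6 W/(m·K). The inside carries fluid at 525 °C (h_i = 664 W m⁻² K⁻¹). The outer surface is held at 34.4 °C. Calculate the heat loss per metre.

Q' = 681 W/m

Treat each layer as a resistance in series:
  R'_conv,in = 1/(2πr h) = 1/(2π·0.0825·664) = 0.002905 m·K/W
  R'_carbon steel = ln(0.0888/0.0825)/(2πk) = 0.07359/(2π·52.4) = 2.235×10^-4 m·K/W
  R'_calcium silicate = ln(0.119/0.0888)/(2πk) = 0.2927/(2π·0.0650) = 0.7168 m·K/W
  R'_cast iron = ln(0.136/0.119)/(2πk) = 0.1335/(2π·46.6) = 4.561×10^-4 m·K/W
ΣR = 0.002905 + 2.235×10^-4 + 0.7168 + 4.561×10^-4 = 0.7204 m·K/W
Q' = ΔT/ΣR = (525 °C − 34.4 °C)/0.7204 = 681 W/m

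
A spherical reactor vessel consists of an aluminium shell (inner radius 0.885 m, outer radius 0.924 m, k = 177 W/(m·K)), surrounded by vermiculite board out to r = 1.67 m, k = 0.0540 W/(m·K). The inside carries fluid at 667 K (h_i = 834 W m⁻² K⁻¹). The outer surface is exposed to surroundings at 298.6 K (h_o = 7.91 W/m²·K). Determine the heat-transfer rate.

Q = 514 W

Treat each layer as a resistance in series:
  R_conv,in = 1/(4πr²h) = 1/(4π·0.885²·834) = 1.218×10^-4 K/W
  R_aluminium = (1/0.885 − 1/0.924)/(4πk) = 0.04769/(4π·177) = 2.144×10^-5 K/W
  R_vermiculite board = (1/0.924 − 1/1.67)/(4πk) = 0.4834/(4π·0.0540) = 0.7124 K/W
  R_conv,out = 1/(4πr²h) = 1/(4π·1.67²·7.91) = 0.003607 K/W
ΣR = 1.218×10^-4 + 2.144×10^-5 + 0.7124 + 0.003607 = 0.7162 K/W
Q = ΔT/ΣR = (667 K − 298.6 K)/0.7162 = 514 W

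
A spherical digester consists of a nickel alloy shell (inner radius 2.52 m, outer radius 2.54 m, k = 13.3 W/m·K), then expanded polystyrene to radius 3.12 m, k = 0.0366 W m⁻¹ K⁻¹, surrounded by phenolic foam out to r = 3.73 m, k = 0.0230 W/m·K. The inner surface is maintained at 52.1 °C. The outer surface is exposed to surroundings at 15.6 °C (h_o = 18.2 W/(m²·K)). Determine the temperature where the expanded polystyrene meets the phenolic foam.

Resistance network (inner→outer):
  R_nickel alloy = (1/2.52 − 1/2.54)/(4πk) = 0.003125/(4π·13.3) = 1.870×10^-5 K/W
  R_expanded polystyrene = (1/2.54 − 1/3.12)/(4πk) = 0.07319/(4π·0.0366) = 0.1591 K/W
  R_phenolic foam = (1/3.12 − 1/3.73)/(4πk) = 0.05242/(4π·0.0230) = 0.1814 K/W
  R_conv,out = 1/(4πr²h) = 1/(4π·3.73²·18.2) = 3.143×10^-4 K/W
ΣR = 1.870×10^-5 + 0.1591 + 0.1814 + 3.143×10^-4 = 0.3408 K/W
Q = ΔT/ΣR = (52.1 °C − 15.6 °C)/0.3408 = 107.1 W
From the inner boundary to the expanded polystyrene/phenolic foam interface, ΣR_partial = 0.1591 K/W.
T_interface = T_in − Q·ΣR_partial = 52.1 °C − (107.1)(0.1591) = 35.1 °C

T = 35.1 °C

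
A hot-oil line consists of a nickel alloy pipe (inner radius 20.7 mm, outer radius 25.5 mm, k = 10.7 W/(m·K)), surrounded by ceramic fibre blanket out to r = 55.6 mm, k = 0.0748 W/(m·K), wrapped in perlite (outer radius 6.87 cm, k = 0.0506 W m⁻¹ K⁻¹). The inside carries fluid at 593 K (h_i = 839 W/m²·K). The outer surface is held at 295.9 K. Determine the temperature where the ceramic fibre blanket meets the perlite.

T = 381 K

Treat each layer as a resistance in series:
  R'_conv,in = 1/(2πr h) = 1/(2π·0.0207·839) = 0.009164 m·K/W
  R'_nickel alloy = ln(0.0255/0.0207)/(2πk) = 0.2085/(2π·10.7) = 0.003102 m·K/W
  R'_ceramic fibre blanket = ln(0.0556/0.0255)/(2πk) = 0.7795/(2π·0.0748) = 1.659 m·K/W
  R'_perlite = ln(0.0687/0.0556)/(2πk) = 0.2116/(2π·0.0506) = 0.6655 m·K/W
ΣR = 0.009164 + 0.003102 + 1.659 + 0.6655 = 2.337 m·K/W
Q' = ΔT/ΣR = (593 K − 295.9 K)/2.337 = 127.1 W/m
From the inner boundary to the ceramic fibre blanket/perlite interface, ΣR_partial = 1.671 m·K/W.
T_interface = T_in − Q'·ΣR_partial = 593 K − (127.1)(1.671) = 381 K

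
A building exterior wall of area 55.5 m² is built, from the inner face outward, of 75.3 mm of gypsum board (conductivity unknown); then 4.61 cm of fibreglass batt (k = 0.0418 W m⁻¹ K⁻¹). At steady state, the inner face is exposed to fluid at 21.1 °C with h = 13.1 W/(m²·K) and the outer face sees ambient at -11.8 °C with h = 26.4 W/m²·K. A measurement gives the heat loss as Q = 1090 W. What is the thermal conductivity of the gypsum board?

ΣR = ΔT/Q = |21.1 − -11.8|/1090 = 0.03018 K/W
Known resistances:
  R_conv,in = 1/(hA) = 1/(13.1·55.5) = 0.001375 K/W
  R_fibreglass batt = L/(kA) = 0.0461/(0.0418·55.5) = 0.01987 K/W
  R_conv,out = 1/(hA) = 1/(26.4·55.5) = 6.825×10^-4 K/W
R_gypsum board = ΣR − ΣR_known = 0.03018 − 0.02193 = 0.008250 K/W
L/(kA) = 0.008250 ⇒ k = 0.0753/(0.008250·55.5) = 0.164 W/m·K

k = 0.164 W/m·K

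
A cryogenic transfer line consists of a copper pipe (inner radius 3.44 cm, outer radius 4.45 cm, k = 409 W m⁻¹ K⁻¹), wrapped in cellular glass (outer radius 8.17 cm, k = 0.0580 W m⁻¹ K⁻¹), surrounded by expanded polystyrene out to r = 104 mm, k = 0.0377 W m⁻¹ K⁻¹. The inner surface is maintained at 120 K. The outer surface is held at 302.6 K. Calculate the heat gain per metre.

Q' = 68.0 W/m

Resistance network (inner→outer):
  R'_copper = ln(0.0445/0.0344)/(2πk) = 0.2574/(2π·409) = 1.002×10^-4 m·K/W
  R'_cellular glass = ln(0.0817/0.0445)/(2πk) = 0.6076/(2π·0.0580) = 1.667 m·K/W
  R'_expanded polystyrene = ln(0.104/0.0817)/(2πk) = 0.2413/(2π·0.0377) = 1.019 m·K/W
ΣR = 1.002×10^-4 + 1.667 + 1.019 = 2.686 m·K/W
Q' = ΔT/ΣR = (120 K − 302.6 K)/2.686 = -68.0 W/m
(Negative Q' ⇒ heat flows inward; heat gain = 68.0 W/m.)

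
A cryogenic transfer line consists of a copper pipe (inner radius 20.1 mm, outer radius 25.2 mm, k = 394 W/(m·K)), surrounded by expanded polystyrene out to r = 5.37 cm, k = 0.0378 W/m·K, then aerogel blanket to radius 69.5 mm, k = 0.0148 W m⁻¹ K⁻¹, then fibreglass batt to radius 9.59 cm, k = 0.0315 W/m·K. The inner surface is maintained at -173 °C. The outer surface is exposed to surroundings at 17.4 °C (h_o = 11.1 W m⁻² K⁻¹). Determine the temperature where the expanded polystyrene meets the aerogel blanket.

T = -94.6 °C

Series thermal resistances, inner to outer:
  R'_copper = ln(0.0252/0.0201)/(2πk) = 0.2261/(2π·394) = 9.134×10^-5 m·K/W
  R'_expanded polystyrene = ln(0.0537/0.0252)/(2πk) = 0.7566/(2π·0.0378) = 3.185 m·K/W
  R'_aerogel blanket = ln(0.0695/0.0537)/(2πk) = 0.2579/(2π·0.0148) = 2.774 m·K/W
  R'_fibreglass batt = ln(0.0959/0.0695)/(2πk) = 0.3220/(2π·0.0315) = 1.627 m·K/W
  R'_conv,out = 1/(2πr h) = 1/(2π·0.0959·11.1) = 0.1495 m·K/W
ΣR = 9.134×10^-5 + 3.185 + 2.774 + 1.627 + 0.1495 = 7.736 m·K/W
Q' = ΔT/ΣR = (-173 °C − 17.4 °C)/7.736 = -24.61 W/m
From the inner boundary to the expanded polystyrene/aerogel blanket interface, ΣR_partial = 3.185 m·K/W.
T_interface = T_in − Q'·ΣR_partial = -173 °C − (-24.61)(3.185) = -94.6 °C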